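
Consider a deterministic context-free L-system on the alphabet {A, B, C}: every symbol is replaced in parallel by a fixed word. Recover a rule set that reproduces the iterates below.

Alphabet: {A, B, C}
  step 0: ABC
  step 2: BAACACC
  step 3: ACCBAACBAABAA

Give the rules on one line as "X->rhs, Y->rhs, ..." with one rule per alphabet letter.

A->C, B->A, C->BAA

  step 2 ⇒ step 3: BAACACC ⇒ A·C·C·BAA·C·BAA·BAA
    A ↦ C
    B ↦ A
    C ↦ BAA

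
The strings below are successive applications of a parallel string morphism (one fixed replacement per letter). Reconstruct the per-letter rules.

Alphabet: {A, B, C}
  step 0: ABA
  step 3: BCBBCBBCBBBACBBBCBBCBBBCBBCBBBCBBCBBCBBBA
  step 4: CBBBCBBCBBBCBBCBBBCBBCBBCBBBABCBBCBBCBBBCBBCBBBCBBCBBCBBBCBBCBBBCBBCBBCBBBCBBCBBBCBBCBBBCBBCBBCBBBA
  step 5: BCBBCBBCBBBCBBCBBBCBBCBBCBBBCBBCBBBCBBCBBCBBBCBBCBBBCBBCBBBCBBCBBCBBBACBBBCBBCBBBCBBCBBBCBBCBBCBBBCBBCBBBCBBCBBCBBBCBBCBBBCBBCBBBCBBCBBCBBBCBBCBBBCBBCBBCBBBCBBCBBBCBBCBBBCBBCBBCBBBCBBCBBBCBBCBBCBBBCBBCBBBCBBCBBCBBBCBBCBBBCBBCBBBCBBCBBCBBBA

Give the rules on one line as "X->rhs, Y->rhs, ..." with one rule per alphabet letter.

  step 4 ⇒ step 5: CBBBCBBCBBBCBBCBBBCBBCBBCBBBABCBBCBBCBBBCBBCBBBCBBCBBCBBBCBBCBBBCBBCBBCBBBCBBCBBBCBBCBBBCBBCBBCBBBA ⇒ B·CBB·CBB·CBB·B·CBB·CBB·B·CBB·CBB·CBB·B·CBB·CBB·B·CBB·CBB·CBB·B·CBB·CBB·B·CBB·CBB·B·CBB·CBB·CBB·BA·CBB·B·CBB·CBB·B·CBB·CBB·B·CBB·CBB·CBB·B·CBB·CBB·B·CBB·CBB·CBB·B·CBB·CBB·B·CBB·CBB·B·CBB·CBB·CBB·B·CBB·CBB·B·CBB·CBB·CBB·B·CBB·CBB·B·CBB·CBB·B·CBB·CBB·CBB·B·CBB·CBB·B·CBB·CBB·CBB·B·CBB·CBB·B·CBB·CBB·CBB·B·CBB·CBB·B·CBB·CBB·B·CBB·CBB·CBB·BA
    A ↦ BA
    B ↦ CBB
    C ↦ B

A->BA, B->CBB, C->B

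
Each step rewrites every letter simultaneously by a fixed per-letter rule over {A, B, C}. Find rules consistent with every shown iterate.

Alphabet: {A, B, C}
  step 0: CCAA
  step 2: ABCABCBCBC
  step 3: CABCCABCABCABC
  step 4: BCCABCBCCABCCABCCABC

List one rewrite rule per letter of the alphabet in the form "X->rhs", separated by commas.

A->C, B->A, C->BC

  step 3 ⇒ step 4: CABCCABCABCABC ⇒ BC·C·A·BC·BC·C·A·BC·C·A·BC·C·A·BC
    A ↦ C
    B ↦ A
    C ↦ BC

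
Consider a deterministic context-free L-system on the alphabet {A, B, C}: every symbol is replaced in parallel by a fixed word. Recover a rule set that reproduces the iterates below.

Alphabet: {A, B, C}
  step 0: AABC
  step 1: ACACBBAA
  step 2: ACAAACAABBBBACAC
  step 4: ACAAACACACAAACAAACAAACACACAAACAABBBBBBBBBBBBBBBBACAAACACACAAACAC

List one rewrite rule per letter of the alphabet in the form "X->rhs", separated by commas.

A->AC, B->BB, C->AA

  step 1 ⇒ step 2: ACACBBAA ⇒ AC·AA·AC·AA·BB·BB·AC·AC
    A ↦ AC
    B ↦ BB
    C ↦ AA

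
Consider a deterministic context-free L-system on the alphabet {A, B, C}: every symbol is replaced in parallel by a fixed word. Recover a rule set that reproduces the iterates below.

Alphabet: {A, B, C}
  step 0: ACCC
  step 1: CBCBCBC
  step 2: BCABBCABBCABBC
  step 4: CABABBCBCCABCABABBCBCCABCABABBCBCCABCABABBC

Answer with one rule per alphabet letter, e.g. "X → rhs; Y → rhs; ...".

A->C, B->AB, C->BC

  step 1 ⇒ step 2: CBCBCBC ⇒ BC·AB·BC·AB·BC·AB·BC
    B ↦ AB
    C ↦ BC
  step 0 ⇒ step 1: ACCC ⇒ C·BC·BC·BC
    A ↦ C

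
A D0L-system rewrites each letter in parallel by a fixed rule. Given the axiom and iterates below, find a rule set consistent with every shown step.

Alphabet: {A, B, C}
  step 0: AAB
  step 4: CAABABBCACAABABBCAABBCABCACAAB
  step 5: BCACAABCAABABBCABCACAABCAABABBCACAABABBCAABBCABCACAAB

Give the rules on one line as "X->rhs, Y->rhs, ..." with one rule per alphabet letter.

A->CA, B->AB, C->B

  step 4 ⇒ step 5: CAABABBCACAABABBCAABBCABCACAAB ⇒ B·CA·CA·AB·CA·AB·AB·B·CA·B·CA·CA·AB·CA·AB·AB·B·CA·CA·AB·AB·B·CA·AB·B·CA·B·CA·CA·AB
    A ↦ CA
    B ↦ AB
    C ↦ B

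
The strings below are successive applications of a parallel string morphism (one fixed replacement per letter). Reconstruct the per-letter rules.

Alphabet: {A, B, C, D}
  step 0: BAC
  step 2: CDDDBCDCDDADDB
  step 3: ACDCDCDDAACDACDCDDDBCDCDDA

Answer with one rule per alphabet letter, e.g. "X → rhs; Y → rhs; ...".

  step 2 ⇒ step 3: CDDDBCDCDDADDB ⇒ A·CD·CD·CD·DA·A·CD·A·CD·CD·DDB·CD·CD·DA
    A ↦ DDB
    B ↦ DA
    C ↦ A
    D ↦ CD

A->DDB, B->DA, C->A, D->CD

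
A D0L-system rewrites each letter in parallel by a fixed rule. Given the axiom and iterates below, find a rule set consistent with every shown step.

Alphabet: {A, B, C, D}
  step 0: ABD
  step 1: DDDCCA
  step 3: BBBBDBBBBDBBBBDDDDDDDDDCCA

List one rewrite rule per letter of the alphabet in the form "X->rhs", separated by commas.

A->D, B->DD, C->BB, D->CCA

  step 0 ⇒ step 1: ABD ⇒ D·DD·CCA
    A ↦ D
    B ↦ DD
    D ↦ CCA
    C ↦ BB  (constrained at step 1)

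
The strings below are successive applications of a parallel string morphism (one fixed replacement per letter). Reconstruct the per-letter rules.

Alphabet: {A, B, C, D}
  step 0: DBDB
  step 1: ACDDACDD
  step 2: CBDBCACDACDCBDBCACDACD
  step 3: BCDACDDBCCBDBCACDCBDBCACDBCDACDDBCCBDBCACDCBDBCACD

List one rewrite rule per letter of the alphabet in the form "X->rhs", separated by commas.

A->CBD, B->D, C->BC, D->ACD

  step 2 ⇒ step 3: CBDBCACDACDCBDBCACDACD ⇒ BC·D·ACD·D·BC·CBD·BC·ACD·CBD·BC·ACD·BC·D·ACD·D·BC·CBD·BC·ACD·CBD·BC·ACD
    A ↦ CBD
    B ↦ D
    C ↦ BC
    D ↦ ACD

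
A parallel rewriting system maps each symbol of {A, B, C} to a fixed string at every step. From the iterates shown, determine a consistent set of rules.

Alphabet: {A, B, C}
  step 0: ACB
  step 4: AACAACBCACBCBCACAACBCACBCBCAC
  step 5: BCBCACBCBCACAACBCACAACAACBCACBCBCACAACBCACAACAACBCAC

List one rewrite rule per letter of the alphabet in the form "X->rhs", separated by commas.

  step 4 ⇒ step 5: AACAACBCACBCBCACAACBCACBCBCAC ⇒ BC·BC·AC·BC·BC·AC·A·AC·BC·AC·A·AC·A·AC·BC·AC·BC·BC·AC·A·AC·BC·AC·A·AC·A·AC·BC·AC
    A ↦ BC
    B ↦ A
    C ↦ AC

A->BC, B->A, C->AC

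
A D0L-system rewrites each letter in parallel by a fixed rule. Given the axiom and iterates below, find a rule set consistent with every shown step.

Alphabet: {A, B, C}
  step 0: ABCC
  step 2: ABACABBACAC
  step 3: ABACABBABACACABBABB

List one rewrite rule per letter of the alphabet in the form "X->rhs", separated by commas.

A->AB, B->AC, C->B

  step 2 ⇒ step 3: ABACABBACAC ⇒ AB·AC·AB·B·AB·AC·AC·AB·B·AB·B
    A ↦ AB
    B ↦ AC
    C ↦ B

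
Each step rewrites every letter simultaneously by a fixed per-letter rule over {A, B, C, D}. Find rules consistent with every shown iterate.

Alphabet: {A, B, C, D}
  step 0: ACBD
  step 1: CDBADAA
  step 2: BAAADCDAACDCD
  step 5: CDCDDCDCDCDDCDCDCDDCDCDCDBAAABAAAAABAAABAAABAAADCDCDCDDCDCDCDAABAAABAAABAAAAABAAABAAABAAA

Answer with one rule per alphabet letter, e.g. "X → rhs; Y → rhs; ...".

A->CD, B->D, C->BA, D->AA

  step 1 ⇒ step 2: CDBADAA ⇒ BA·AA·D·CD·AA·CD·CD
    A ↦ CD
    B ↦ D
    C ↦ BA
    D ↦ AA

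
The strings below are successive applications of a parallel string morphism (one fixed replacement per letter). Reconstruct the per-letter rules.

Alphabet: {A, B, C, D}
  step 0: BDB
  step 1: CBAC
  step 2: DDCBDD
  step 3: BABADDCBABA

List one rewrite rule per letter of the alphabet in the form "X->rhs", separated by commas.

  step 2 ⇒ step 3: DDCBDD ⇒ BA·BA·DD·C·BA·BA
    B ↦ C
    C ↦ DD
    D ↦ BA
  step 1 ⇒ step 2: CBAC ⇒ DD·C·B·DD
    A ↦ B

A->B, B->C, C->DD, D->BA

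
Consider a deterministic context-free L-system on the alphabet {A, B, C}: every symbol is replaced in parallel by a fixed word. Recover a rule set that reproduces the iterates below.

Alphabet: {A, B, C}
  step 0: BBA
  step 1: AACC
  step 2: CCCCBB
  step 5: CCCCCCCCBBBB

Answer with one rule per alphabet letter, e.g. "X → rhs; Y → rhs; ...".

  step 1 ⇒ step 2: AACC ⇒ CC·CC·B·B
    A ↦ CC
    C ↦ B
  step 0 ⇒ step 1: BBA ⇒ A·A·CC
    B ↦ A

A->CC, B->A, C->B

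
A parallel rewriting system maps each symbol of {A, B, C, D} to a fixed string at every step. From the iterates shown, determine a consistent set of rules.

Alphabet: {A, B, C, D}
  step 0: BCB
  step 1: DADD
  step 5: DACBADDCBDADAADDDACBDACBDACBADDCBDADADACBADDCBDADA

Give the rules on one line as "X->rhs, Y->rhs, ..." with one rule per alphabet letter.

A->CB, B->D, C->AD, D->DA

  step 0 ⇒ step 1: BCB ⇒ D·AD·D
    B ↦ D
    C ↦ AD
    A ↦ CB  (constrained at step 1)
    D ↦ DA  (constrained at step 1)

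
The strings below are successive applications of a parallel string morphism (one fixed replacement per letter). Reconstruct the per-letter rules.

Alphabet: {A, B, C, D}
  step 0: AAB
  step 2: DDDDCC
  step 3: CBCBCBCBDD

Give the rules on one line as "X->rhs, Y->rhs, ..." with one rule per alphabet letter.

  step 2 ⇒ step 3: DDDDCC ⇒ CB·CB·CB·CB·D·D
    C ↦ D
    D ↦ CB
    A ↦ CC  (constrained at step 0)
    B ↦ A  (constrained at step 0)

A->CC, B->A, C->D, D->CB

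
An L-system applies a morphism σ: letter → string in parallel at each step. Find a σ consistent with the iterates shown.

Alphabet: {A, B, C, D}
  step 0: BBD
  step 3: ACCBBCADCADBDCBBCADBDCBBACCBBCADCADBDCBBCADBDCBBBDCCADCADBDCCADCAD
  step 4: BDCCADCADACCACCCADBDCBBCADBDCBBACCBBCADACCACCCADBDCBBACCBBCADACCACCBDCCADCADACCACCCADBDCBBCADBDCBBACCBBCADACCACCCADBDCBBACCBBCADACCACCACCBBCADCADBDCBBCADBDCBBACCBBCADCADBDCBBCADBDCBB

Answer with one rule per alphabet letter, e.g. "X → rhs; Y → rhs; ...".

  step 3 ⇒ step 4: ACCBBCADCADBDCBBCADBDCBBACCBBCADCADBDCBBCADBDCBBBDCCADCADBDCCADCAD ⇒ BDC·CAD·CAD·ACC·ACC·CAD·BDC·BB·CAD·BDC·BB·ACC·BB·CAD·ACC·ACC·CAD·BDC·BB·ACC·BB·CAD·ACC·ACC·BDC·CAD·CAD·ACC·ACC·CAD·BDC·BB·CAD·BDC·BB·ACC·BB·CAD·ACC·ACC·CAD·BDC·BB·ACC·BB·CAD·ACC·ACC·ACC·BB·CAD·CAD·BDC·BB·CAD·BDC·BB·ACC·BB·CAD·CAD·BDC·BB·CAD·BDC·BB
    A ↦ BDC
    B ↦ ACC
    C ↦ CAD
    D ↦ BB

A->BDC, B->ACC, C->CAD, D->BB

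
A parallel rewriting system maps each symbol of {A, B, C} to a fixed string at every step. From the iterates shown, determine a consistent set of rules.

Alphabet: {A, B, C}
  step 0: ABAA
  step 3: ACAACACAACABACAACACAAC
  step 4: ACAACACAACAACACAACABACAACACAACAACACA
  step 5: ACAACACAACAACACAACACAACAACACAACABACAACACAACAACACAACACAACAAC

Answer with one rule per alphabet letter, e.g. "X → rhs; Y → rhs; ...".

  step 4 ⇒ step 5: ACAACACAACAACACAACABACAACACAACAACACA ⇒ AC·A·AC·AC·A·AC·A·AC·AC·A·AC·AC·A·AC·A·AC·AC·A·AC·AB·AC·A·AC·AC·A·AC·A·AC·AC·A·AC·AC·A·AC·A·AC
    A ↦ AC
    B ↦ AB
    C ↦ A

A->AC, B->AB, C->A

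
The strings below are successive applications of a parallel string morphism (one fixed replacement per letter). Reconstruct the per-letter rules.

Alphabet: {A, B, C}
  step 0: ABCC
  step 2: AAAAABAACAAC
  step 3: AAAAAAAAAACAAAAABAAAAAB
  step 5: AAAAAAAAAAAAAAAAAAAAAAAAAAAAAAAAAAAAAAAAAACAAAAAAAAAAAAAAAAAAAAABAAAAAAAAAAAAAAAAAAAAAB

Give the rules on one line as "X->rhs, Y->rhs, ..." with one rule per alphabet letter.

  step 2 ⇒ step 3: AAAAABAACAAC ⇒ AA·AA·AA·AA·AA·C·AA·AA·AB·AA·AA·AB
    A ↦ AA
    B ↦ C
    C ↦ AB

A->AA, B->C, C->AB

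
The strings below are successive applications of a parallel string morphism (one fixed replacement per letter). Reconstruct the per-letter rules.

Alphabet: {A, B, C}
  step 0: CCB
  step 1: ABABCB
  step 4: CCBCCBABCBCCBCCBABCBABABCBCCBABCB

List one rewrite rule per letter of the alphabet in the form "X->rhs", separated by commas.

  step 0 ⇒ step 1: CCB ⇒ AB·AB·CB
    B ↦ CB
    C ↦ AB
    A ↦ C  (constrained at step 1)

A->C, B->CB, C->AB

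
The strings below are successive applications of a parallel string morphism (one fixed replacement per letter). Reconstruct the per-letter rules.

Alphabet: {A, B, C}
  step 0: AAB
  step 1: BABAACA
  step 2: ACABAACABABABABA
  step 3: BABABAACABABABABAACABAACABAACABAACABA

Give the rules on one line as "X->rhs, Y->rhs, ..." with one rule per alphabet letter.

  step 2 ⇒ step 3: ACABAACABABABABA ⇒ BA·BA·BA·ACA·BA·BA·BA·BA·ACA·BA·ACA·BA·ACA·BA·ACA·BA
    A ↦ BA
    B ↦ ACA
    C ↦ BA

A->BA, B->ACA, C->BA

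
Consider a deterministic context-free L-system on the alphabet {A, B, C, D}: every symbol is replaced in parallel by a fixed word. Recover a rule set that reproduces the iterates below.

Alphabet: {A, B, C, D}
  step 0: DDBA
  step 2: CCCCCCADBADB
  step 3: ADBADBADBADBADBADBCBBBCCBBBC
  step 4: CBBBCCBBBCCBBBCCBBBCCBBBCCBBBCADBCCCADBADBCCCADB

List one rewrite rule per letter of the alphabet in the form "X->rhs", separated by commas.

  step 3 ⇒ step 4: ADBADBADBADBADBADBCBBBCCBBBC ⇒ C·BBB·C·C·BBB·C·C·BBB·C·C·BBB·C·C·BBB·C·C·BBB·C·ADB·C·C·C·ADB·ADB·C·C·C·ADB
    A ↦ C
    B ↦ C
    C ↦ ADB
    D ↦ BBB

A->C, B->C, C->ADB, D->BBB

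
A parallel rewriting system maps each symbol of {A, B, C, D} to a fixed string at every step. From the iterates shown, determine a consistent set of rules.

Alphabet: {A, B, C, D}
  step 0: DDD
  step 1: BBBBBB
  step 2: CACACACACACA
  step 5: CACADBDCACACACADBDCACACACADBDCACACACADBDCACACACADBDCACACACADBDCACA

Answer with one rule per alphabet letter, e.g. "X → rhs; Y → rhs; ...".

  step 1 ⇒ step 2: BBBBBB ⇒ CA·CA·CA·CA·CA·CA
    B ↦ CA
    A ↦ D  (constrained at step 2)
    C ↦ DB  (constrained at step 2)
  step 0 ⇒ step 1: DDD ⇒ BB·BB·BB
    D ↦ BB

A->D, B->CA, C->DB, D->BB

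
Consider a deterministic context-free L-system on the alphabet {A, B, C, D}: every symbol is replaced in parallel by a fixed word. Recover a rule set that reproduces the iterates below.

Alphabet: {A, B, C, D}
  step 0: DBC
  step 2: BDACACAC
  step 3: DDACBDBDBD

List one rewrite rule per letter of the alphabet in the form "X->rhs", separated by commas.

A->B, B->DD, C->D, D->AC

  step 2 ⇒ step 3: BDACACAC ⇒ DD·AC·B·D·B·D·B·D
    A ↦ B
    B ↦ DD
    C ↦ D
    D ↦ AC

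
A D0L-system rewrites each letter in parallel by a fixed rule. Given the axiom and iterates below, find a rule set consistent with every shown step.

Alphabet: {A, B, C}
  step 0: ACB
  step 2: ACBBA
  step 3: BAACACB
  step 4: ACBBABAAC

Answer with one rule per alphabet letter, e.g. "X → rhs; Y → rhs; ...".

A->B, B->AC, C->A

  step 3 ⇒ step 4: BAACACB ⇒ AC·B·B·A·B·A·AC
    A ↦ B
    B ↦ AC
    C ↦ A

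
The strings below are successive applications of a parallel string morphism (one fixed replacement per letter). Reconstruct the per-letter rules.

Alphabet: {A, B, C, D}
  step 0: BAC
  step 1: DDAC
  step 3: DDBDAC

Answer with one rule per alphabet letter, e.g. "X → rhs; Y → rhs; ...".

  step 0 ⇒ step 1: BAC ⇒ D·D·AC
    A ↦ D
    B ↦ D
    C ↦ AC
    D ↦ B  (constrained at step 1)

A->D, B->D, C->AC, D->B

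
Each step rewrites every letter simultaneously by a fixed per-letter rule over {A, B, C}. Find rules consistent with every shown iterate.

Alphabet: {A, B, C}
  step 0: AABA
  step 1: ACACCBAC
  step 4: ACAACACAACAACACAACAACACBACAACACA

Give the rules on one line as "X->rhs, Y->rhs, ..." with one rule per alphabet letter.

  step 0 ⇒ step 1: AABA ⇒ AC·AC·CB·AC
    A ↦ AC
    B ↦ CB
    C ↦ A  (constrained at step 1)

A->AC, B->CB, C->A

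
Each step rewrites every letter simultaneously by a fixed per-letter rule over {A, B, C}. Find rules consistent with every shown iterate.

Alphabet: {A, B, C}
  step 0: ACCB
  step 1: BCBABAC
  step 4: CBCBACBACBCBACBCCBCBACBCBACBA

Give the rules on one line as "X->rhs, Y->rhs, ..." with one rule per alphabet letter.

A->BC, B->C, C->BA

  step 0 ⇒ step 1: ACCB ⇒ BC·BA·BA·C
    A ↦ BC
    B ↦ C
    C ↦ BA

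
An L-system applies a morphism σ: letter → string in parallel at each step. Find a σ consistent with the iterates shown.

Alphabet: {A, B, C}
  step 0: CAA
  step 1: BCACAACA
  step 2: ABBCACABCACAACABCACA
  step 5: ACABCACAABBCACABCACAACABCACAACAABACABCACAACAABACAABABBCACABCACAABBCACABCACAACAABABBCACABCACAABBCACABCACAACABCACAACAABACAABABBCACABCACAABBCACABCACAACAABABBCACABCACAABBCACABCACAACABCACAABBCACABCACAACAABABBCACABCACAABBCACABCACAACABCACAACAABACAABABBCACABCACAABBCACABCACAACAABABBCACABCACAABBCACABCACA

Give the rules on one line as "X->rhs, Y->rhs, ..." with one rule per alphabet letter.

A->ACA, B->AB, C->BC

  step 1 ⇒ step 2: BCACAACA ⇒ AB·BC·ACA·BC·ACA·ACA·BC·ACA
    A ↦ ACA
    B ↦ AB
    C ↦ BC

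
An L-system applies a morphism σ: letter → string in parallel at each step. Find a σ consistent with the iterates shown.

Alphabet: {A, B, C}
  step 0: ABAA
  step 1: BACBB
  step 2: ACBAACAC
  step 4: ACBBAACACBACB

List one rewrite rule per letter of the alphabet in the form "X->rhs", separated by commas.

A->B, B->AC, C->A

  step 1 ⇒ step 2: BACBB ⇒ AC·B·A·AC·AC
    A ↦ B
    B ↦ AC
    C ↦ A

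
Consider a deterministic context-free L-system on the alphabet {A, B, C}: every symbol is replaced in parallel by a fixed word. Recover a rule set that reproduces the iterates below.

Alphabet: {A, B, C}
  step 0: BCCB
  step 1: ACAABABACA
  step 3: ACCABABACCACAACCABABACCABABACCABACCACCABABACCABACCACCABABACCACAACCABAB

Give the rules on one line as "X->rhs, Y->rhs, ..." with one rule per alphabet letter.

A->ACC, B->ACA, C->AB

  step 0 ⇒ step 1: BCCB ⇒ ACA·AB·AB·ACA
    B ↦ ACA
    C ↦ AB
    A ↦ ACC  (constrained at step 1)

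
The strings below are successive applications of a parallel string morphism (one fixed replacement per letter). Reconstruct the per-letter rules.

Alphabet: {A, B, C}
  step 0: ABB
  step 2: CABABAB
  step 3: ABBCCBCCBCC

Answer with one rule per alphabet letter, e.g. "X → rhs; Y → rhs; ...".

A->BC, B->C, C->AB

  step 2 ⇒ step 3: CABABAB ⇒ AB·BC·C·BC·C·BC·C
    A ↦ BC
    B ↦ C
    C ↦ AB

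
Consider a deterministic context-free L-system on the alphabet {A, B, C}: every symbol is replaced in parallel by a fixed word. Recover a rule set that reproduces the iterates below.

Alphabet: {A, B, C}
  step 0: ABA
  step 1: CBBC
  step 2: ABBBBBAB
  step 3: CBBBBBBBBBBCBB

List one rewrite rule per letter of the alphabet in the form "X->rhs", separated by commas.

A->C, B->BB, C->AB

  step 2 ⇒ step 3: ABBBBBAB ⇒ C·BB·BB·BB·BB·BB·C·BB
    A ↦ C
    B ↦ BB
  step 1 ⇒ step 2: CBBC ⇒ AB·BB·BB·AB
    C ↦ AB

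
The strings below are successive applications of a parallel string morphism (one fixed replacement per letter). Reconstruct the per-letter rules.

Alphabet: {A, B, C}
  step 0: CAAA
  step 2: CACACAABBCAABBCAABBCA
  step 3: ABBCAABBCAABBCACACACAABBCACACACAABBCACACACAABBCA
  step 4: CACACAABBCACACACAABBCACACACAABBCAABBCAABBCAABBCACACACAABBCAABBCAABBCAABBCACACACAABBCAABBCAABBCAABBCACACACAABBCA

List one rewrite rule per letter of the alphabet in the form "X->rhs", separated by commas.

  step 3 ⇒ step 4: ABBCAABBCAABBCACACACAABBCACACACAABBCACACACAABBCA ⇒ CA·CA·CA·ABB·CA·CA·CA·CA·ABB·CA·CA·CA·CA·ABB·CA·ABB·CA·ABB·CA·ABB·CA·CA·CA·CA·ABB·CA·ABB·CA·ABB·CA·ABB·CA·CA·CA·CA·ABB·CA·ABB·CA·ABB·CA·ABB·CA·CA·CA·CA·ABB·CA
    A ↦ CA
    B ↦ CA
    C ↦ ABB

A->CA, B->CA, C->ABB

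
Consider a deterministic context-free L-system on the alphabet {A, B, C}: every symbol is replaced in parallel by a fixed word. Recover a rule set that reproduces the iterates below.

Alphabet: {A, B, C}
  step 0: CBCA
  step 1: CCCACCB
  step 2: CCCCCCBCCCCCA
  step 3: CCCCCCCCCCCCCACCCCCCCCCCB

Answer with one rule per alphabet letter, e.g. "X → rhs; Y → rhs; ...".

A->B, B->CA, C->CC

  step 2 ⇒ step 3: CCCCCCBCCCCCA ⇒ CC·CC·CC·CC·CC·CC·CA·CC·CC·CC·CC·CC·B
    A ↦ B
    B ↦ CA
    C ↦ CC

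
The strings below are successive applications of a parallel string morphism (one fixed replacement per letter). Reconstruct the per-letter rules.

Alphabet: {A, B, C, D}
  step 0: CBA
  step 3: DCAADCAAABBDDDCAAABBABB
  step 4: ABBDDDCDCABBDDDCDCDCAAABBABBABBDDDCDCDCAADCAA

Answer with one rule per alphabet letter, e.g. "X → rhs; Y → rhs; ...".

A->DC, B->A, C->DD, D->ABB

  step 3 ⇒ step 4: DCAADCAAABBDDDCAAABBABB ⇒ ABB·DD·DC·DC·ABB·DD·DC·DC·DC·A·A·ABB·ABB·ABB·DD·DC·DC·DC·A·A·DC·A·A
    A ↦ DC
    B ↦ A
    C ↦ DD
    D ↦ ABB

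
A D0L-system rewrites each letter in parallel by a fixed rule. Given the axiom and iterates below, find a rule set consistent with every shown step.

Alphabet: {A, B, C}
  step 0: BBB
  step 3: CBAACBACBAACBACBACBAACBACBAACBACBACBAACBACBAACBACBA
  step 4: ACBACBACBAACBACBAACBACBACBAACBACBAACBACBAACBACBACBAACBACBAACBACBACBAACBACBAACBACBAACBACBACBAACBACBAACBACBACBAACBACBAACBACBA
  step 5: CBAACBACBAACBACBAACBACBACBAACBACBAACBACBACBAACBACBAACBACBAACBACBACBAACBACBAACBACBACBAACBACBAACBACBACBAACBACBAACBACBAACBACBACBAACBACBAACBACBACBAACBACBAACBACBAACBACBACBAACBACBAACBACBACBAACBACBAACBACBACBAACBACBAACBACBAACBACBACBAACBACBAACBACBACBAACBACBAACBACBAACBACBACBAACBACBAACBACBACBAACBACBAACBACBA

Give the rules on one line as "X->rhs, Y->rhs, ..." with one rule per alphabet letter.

A->CBA, B->CBA, C->A

  step 4 ⇒ step 5: ACBACBACBAACBACBAACBACBACBAACBACBAACBACBAACBACBACBAACBACBAACBACBACBAACBACBAACBACBAACBACBACBAACBACBAACBACBACBAACBACBAACBACBA ⇒ CBA·A·CBA·CBA·A·CBA·CBA·A·CBA·CBA·CBA·A·CBA·CBA·A·CBA·CBA·CBA·A·CBA·CBA·A·CBA·CBA·A·CBA·CBA·CBA·A·CBA·CBA·A·CBA·CBA·CBA·A·CBA·CBA·A·CBA·CBA·CBA·A·CBA·CBA·A·CBA·CBA·A·CBA·CBA·CBA·A·CBA·CBA·A·CBA·CBA·CBA·A·CBA·CBA·A·CBA·CBA·A·CBA·CBA·CBA·A·CBA·CBA·A·CBA·CBA·CBA·A·CBA·CBA·A·CBA·CBA·CBA·A·CBA·CBA·A·CBA·CBA·A·CBA·CBA·CBA·A·CBA·CBA·A·CBA·CBA·CBA·A·CBA·CBA·A·CBA·CBA·A·CBA·CBA·CBA·A·CBA·CBA·A·CBA·CBA·CBA·A·CBA·CBA·A·CBA·CBA
    A ↦ CBA
    B ↦ CBA
    C ↦ A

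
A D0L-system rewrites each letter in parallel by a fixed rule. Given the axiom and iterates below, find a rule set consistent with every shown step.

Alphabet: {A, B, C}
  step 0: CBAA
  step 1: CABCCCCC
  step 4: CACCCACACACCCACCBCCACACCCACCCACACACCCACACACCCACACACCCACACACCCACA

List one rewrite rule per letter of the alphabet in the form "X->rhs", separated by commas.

  step 0 ⇒ step 1: CBAA ⇒ CA·BC·CC·CC
    A ↦ CC
    B ↦ BC
    C ↦ CA

A->CC, B->BC, C->CA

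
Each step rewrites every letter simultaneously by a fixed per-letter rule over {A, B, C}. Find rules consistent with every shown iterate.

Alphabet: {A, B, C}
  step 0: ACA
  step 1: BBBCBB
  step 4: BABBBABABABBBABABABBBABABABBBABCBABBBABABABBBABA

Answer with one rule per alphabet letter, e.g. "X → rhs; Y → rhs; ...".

A->BB, B->BA, C->BC

  step 0 ⇒ step 1: ACA ⇒ BB·BC·BB
    A ↦ BB
    C ↦ BC
    B ↦ BA  (constrained at step 1)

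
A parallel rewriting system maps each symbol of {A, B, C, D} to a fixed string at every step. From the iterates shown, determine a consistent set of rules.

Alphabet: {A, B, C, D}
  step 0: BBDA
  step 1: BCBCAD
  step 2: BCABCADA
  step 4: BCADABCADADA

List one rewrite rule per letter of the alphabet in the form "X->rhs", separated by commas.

  step 1 ⇒ step 2: BCBCAD ⇒ BC·A·BC·A·D·A
    A ↦ D
    B ↦ BC
    C ↦ A
    D ↦ A

A->D, B->BC, C->A, D->A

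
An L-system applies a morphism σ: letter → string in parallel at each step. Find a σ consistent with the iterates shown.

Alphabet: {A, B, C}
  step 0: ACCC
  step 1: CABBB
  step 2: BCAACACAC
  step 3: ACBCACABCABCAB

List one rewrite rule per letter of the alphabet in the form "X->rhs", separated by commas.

A->CA, B->AC, C->B

  step 2 ⇒ step 3: BCAACACAC ⇒ AC·B·CA·CA·B·CA·B·CA·B
    A ↦ CA
    B ↦ AC
    C ↦ B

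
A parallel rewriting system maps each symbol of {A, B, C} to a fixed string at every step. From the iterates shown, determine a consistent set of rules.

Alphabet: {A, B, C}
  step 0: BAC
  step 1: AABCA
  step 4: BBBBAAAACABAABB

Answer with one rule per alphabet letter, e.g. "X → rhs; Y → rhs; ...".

  step 0 ⇒ step 1: BAC ⇒ AA·B·CA
    A ↦ B
    B ↦ AA
    C ↦ CA

A->B, B->AA, C->CA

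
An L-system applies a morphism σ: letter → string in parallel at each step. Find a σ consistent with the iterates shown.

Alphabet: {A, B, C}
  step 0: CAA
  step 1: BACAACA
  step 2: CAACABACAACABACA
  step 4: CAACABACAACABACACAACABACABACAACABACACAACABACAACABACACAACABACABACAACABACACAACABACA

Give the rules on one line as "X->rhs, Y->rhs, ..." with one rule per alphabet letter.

  step 1 ⇒ step 2: BACAACA ⇒ CA·ACA·B·ACA·ACA·B·ACA
    A ↦ ACA
    B ↦ CA
    C ↦ B

A->ACA, B->CA, C->B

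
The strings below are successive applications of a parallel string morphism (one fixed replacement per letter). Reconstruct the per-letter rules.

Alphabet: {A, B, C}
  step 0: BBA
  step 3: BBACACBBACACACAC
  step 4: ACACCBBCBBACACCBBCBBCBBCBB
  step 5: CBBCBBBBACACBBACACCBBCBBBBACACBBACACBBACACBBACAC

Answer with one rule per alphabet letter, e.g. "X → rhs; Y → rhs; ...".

A->C, B->AC, C->BB

  step 4 ⇒ step 5: ACACCBBCBBACACCBBCBBCBBCBB ⇒ C·BB·C·BB·BB·AC·AC·BB·AC·AC·C·BB·C·BB·BB·AC·AC·BB·AC·AC·BB·AC·AC·BB·AC·AC
    A ↦ C
    B ↦ AC
    C ↦ BB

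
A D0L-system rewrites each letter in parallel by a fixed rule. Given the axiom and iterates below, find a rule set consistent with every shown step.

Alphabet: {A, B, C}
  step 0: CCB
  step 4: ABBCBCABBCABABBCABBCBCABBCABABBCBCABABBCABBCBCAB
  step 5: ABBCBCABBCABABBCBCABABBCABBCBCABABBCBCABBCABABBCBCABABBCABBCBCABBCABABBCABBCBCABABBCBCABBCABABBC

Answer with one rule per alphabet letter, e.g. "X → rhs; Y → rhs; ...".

A->AB, B->BC, C->AB

  step 4 ⇒ step 5: ABBCBCABBCABABBCABBCBCABBCABABBCBCABABBCABBCBCAB ⇒ AB·BC·BC·AB·BC·AB·AB·BC·BC·AB·AB·BC·AB·BC·BC·AB·AB·BC·BC·AB·BC·AB·AB·BC·BC·AB·AB·BC·AB·BC·BC·AB·BC·AB·AB·BC·AB·BC·BC·AB·AB·BC·BC·AB·BC·AB·AB·BC
    A ↦ AB
    B ↦ BC
    C ↦ AB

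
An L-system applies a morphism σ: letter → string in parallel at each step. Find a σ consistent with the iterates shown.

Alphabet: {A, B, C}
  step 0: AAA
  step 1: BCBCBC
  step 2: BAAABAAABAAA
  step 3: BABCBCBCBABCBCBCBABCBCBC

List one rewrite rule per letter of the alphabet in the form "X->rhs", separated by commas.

A->BC, B->BA, C->AA

  step 2 ⇒ step 3: BAAABAAABAAA ⇒ BA·BC·BC·BC·BA·BC·BC·BC·BA·BC·BC·BC
    A ↦ BC
    B ↦ BA
  step 1 ⇒ step 2: BCBCBC ⇒ BA·AA·BA·AA·BA·AA
    C ↦ AA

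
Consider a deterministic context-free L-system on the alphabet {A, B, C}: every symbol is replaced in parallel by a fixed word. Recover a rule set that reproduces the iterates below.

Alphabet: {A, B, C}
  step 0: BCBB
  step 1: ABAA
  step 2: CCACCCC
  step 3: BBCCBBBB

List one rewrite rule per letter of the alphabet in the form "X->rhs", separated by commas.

A->CC, B->A, C->B

  step 2 ⇒ step 3: CCACCCC ⇒ B·B·CC·B·B·B·B
    A ↦ CC
    C ↦ B
  step 0 ⇒ step 1: BCBB ⇒ A·B·A·A
    B ↦ A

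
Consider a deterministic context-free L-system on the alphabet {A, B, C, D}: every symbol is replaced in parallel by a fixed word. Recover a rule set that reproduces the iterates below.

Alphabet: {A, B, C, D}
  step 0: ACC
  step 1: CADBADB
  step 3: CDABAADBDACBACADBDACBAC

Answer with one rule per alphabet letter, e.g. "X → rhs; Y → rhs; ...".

A->C, B->BA, C->ADB, D->DA

  step 0 ⇒ step 1: ACC ⇒ C·ADB·ADB
    A ↦ C
    C ↦ ADB
    B ↦ BA  (constrained at step 1)
    D ↦ DA  (constrained at step 1)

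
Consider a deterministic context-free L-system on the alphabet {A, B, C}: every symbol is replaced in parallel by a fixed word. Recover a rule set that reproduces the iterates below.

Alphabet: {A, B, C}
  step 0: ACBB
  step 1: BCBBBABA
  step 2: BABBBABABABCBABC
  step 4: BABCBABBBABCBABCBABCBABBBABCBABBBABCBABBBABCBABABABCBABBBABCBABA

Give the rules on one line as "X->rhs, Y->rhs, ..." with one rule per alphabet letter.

A->BC, B->BA, C->BB

  step 1 ⇒ step 2: BCBBBABA ⇒ BA·BB·BA·BA·BA·BC·BA·BC
    A ↦ BC
    B ↦ BA
    C ↦ BB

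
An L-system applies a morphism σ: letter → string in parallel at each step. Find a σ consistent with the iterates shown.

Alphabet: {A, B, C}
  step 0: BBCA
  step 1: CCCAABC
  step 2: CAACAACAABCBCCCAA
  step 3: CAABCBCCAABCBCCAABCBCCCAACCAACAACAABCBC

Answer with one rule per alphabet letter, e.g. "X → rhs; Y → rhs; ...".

  step 2 ⇒ step 3: CAACAACAABCBCCCAA ⇒ CAA·BC·BC·CAA·BC·BC·CAA·BC·BC·C·CAA·C·CAA·CAA·CAA·BC·BC
    A ↦ BC
    B ↦ C
    C ↦ CAA

A->BC, B->C, C->CAA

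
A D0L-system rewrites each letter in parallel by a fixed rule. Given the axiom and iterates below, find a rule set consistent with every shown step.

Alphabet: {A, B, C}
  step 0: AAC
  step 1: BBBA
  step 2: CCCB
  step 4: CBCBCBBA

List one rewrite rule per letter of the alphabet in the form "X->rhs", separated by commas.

A->B, B->C, C->BA

  step 1 ⇒ step 2: BBBA ⇒ C·C·C·B
    A ↦ B
    B ↦ C
  step 0 ⇒ step 1: AAC ⇒ B·B·BA
    C ↦ BA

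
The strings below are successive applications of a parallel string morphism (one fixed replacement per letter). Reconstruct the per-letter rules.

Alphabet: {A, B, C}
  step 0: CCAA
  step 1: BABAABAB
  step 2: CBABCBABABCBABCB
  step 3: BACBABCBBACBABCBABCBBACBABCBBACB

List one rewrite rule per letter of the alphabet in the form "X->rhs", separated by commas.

  step 2 ⇒ step 3: CBABCBABABCBABCB ⇒ BA·CB·AB·CB·BA·CB·AB·CB·AB·CB·BA·CB·AB·CB·BA·CB
    A ↦ AB
    B ↦ CB
    C ↦ BA

A->AB, B->CB, C->BA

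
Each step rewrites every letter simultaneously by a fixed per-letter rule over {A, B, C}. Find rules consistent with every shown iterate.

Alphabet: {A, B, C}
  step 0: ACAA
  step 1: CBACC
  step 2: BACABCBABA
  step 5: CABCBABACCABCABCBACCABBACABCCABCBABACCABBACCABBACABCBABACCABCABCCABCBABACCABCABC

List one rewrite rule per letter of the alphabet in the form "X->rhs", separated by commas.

  step 1 ⇒ step 2: CBACC ⇒ BA·CAB·C·BA·BA
    A ↦ C
    B ↦ CAB
    C ↦ BA

A->C, B->CAB, C->BA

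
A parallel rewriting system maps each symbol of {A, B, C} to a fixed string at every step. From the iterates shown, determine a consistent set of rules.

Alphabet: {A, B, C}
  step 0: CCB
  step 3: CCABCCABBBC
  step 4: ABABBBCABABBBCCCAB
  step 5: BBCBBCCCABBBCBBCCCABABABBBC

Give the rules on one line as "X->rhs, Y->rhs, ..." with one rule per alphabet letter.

  step 4 ⇒ step 5: ABABBBCABABBBCCCAB ⇒ BB·C·BB·C·C·C·AB·BB·C·BB·C·C·C·AB·AB·AB·BB·C
    A ↦ BB
    B ↦ C
    C ↦ AB

A->BB, B->C, C->AB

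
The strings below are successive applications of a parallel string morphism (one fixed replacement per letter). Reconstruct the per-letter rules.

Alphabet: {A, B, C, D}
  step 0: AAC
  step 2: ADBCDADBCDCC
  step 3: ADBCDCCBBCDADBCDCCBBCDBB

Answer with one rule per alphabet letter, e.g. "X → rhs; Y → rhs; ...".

A->AD, B->CC, C->B, D->BCD

  step 2 ⇒ step 3: ADBCDADBCDCC ⇒ AD·BCD·CC·B·BCD·AD·BCD·CC·B·BCD·B·B
    A ↦ AD
    B ↦ CC
    C ↦ B
    D ↦ BCD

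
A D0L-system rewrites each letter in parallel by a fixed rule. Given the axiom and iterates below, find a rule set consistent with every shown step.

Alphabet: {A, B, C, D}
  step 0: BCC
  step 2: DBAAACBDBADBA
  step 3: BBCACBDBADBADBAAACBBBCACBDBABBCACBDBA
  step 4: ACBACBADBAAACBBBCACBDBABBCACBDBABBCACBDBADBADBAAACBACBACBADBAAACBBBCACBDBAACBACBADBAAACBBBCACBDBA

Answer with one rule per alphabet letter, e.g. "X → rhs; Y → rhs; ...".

A->DBA, B->ACB, C->A, D->BBC

  step 3 ⇒ step 4: BBCACBDBADBADBAAACBBBCACBDBABBCACBDBA ⇒ ACB·ACB·A·DBA·A·ACB·BBC·ACB·DBA·BBC·ACB·DBA·BBC·ACB·DBA·DBA·DBA·A·ACB·ACB·ACB·A·DBA·A·ACB·BBC·ACB·DBA·ACB·ACB·A·DBA·A·ACB·BBC·ACB·DBA
    A ↦ DBA
    B ↦ ACB
    C ↦ A
    D ↦ BBC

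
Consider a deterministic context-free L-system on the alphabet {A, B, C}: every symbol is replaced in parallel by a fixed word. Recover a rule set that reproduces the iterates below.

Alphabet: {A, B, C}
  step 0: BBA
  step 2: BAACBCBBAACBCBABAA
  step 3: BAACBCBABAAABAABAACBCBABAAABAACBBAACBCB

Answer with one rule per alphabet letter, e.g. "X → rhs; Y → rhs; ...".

A->CB, B->BAA, C->A

  step 2 ⇒ step 3: BAACBCBBAACBCBABAA ⇒ BAA·CB·CB·A·BAA·A·BAA·BAA·CB·CB·A·BAA·A·BAA·CB·BAA·CB·CB
    A ↦ CB
    B ↦ BAA
    C ↦ A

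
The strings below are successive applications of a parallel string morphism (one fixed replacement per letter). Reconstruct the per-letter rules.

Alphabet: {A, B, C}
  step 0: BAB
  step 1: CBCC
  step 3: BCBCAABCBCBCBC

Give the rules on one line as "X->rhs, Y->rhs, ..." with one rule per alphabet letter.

  step 0 ⇒ step 1: BAB ⇒ C·BC·C
    A ↦ BC
    B ↦ C
    C ↦ AA  (constrained at step 1)

A->BC, B->C, C->AA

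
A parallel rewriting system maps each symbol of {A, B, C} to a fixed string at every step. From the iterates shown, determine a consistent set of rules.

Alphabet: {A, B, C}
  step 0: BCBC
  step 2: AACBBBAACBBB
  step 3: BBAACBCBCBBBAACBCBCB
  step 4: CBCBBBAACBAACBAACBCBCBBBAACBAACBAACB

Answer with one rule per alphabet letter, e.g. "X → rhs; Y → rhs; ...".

A->B, B->CB, C->AA

  step 3 ⇒ step 4: BBAACBCBCBBBAACBCBCB ⇒ CB·CB·B·B·AA·CB·AA·CB·AA·CB·CB·CB·B·B·AA·CB·AA·CB·AA·CB
    A ↦ B
    B ↦ CB
    C ↦ AA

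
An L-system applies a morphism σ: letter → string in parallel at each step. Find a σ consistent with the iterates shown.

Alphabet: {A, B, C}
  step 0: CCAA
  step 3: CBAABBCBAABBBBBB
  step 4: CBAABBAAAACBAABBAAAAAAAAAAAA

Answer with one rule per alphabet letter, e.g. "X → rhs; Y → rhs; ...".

A->B, B->AA, C->CB

  step 3 ⇒ step 4: CBAABBCBAABBBBBB ⇒ CB·AA·B·B·AA·AA·CB·AA·B·B·AA·AA·AA·AA·AA·AA
    A ↦ B
    B ↦ AA
    C ↦ CB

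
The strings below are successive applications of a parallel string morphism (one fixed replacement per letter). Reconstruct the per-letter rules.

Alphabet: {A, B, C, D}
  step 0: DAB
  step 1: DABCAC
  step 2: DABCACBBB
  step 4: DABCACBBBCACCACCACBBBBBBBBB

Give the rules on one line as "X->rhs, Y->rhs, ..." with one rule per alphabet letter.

  step 1 ⇒ step 2: DABCAC ⇒ DA·B·CAC·B·B·B
    A ↦ B
    B ↦ CAC
    C ↦ B
    D ↦ DA

A->B, B->CAC, C->B, D->DA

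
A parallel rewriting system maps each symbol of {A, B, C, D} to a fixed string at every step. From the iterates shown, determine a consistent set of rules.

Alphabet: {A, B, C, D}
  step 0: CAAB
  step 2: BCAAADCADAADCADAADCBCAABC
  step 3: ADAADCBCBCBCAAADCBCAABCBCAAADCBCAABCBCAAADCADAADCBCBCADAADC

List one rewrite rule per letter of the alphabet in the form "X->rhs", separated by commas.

A->BC, B->ADA, C->ADC, D->AA

  step 2 ⇒ step 3: BCAAADCADAADCADAADCBCAABC ⇒ ADA·ADC·BC·BC·BC·AA·ADC·BC·AA·BC·BC·AA·ADC·BC·AA·BC·BC·AA·ADC·ADA·ADC·BC·BC·ADA·ADC
    A ↦ BC
    B ↦ ADA
    C ↦ ADC
    D ↦ AA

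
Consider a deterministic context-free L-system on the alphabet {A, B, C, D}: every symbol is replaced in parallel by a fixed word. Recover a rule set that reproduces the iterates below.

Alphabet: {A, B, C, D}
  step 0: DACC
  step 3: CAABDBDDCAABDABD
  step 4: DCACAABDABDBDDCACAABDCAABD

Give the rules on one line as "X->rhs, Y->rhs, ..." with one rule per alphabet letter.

  step 3 ⇒ step 4: CAABDBDDCAABDABD ⇒ D·CA·CA·A·BD·A·BD·BD·D·CA·CA·A·BD·CA·A·BD
    A ↦ CA
    B ↦ A
    C ↦ D
    D ↦ BD

A->CA, B->A, C->D, D->BD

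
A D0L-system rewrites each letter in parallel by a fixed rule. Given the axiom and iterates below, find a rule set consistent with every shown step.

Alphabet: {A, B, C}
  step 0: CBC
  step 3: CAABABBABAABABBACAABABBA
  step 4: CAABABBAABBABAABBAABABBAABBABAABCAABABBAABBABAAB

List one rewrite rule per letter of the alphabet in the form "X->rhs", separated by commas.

A->AB, B->BA, C->CA

  step 3 ⇒ step 4: CAABABBABAABABBACAABABBA ⇒ CA·AB·AB·BA·AB·BA·BA·AB·BA·AB·AB·BA·AB·BA·BA·AB·CA·AB·AB·BA·AB·BA·BA·AB
    A ↦ AB
    B ↦ BA
    C ↦ CA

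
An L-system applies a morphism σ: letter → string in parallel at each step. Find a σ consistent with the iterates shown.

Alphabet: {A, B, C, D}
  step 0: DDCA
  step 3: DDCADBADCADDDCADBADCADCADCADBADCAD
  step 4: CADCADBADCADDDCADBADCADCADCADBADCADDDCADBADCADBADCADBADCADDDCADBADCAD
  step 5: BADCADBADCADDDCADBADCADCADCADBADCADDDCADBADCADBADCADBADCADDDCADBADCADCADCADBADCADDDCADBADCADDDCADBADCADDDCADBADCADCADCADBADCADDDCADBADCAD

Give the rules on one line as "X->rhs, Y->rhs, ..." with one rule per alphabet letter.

A->D, B->D, C->BA, D->CAD

  step 4 ⇒ step 5: CADCADBADCADDDCADBADCADCADCADBADCADDDCADBADCADBADCADBADCADDDCADBADCAD ⇒ BA·D·CAD·BA·D·CAD·D·D·CAD·BA·D·CAD·CAD·CAD·BA·D·CAD·D·D·CAD·BA·D·CAD·BA·D·CAD·BA·D·CAD·D·D·CAD·BA·D·CAD·CAD·CAD·BA·D·CAD·D·D·CAD·BA·D·CAD·D·D·CAD·BA·D·CAD·D·D·CAD·BA·D·CAD·CAD·CAD·BA·D·CAD·D·D·CAD·BA·D·CAD
    A ↦ D
    B ↦ D
    C ↦ BA
    D ↦ CAD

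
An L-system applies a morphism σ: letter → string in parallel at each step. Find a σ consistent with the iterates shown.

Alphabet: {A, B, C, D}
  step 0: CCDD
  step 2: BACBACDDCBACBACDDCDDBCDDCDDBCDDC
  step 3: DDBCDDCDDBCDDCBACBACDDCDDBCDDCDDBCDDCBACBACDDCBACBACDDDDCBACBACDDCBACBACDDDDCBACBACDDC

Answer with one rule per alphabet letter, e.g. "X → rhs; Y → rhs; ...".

  step 2 ⇒ step 3: BACBACDDCBACBACDDCDDBCDDCDDBCDDC ⇒ DD·BC·DDC·DD·BC·DDC·BAC·BAC·DDC·DD·BC·DDC·DD·BC·DDC·BAC·BAC·DDC·BAC·BAC·DD·DDC·BAC·BAC·DDC·BAC·BAC·DD·DDC·BAC·BAC·DDC
    A ↦ BC
    B ↦ DD
    C ↦ DDC
    D ↦ BAC

A->BC, B->DD, C->DDC, D->BAC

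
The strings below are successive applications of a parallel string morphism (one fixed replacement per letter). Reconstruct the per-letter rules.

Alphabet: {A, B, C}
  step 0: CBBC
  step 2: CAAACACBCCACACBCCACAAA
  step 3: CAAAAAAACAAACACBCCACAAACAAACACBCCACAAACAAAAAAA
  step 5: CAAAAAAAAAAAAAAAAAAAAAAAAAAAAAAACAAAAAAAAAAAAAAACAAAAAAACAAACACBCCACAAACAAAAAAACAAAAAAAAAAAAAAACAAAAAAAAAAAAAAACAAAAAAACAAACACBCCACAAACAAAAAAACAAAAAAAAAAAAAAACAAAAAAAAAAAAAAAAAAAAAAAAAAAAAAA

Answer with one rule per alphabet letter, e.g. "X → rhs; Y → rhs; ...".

A->AA, B->CBC, C->CA

  step 2 ⇒ step 3: CAAACACBCCACACBCCACAAA ⇒ CA·AA·AA·AA·CA·AA·CA·CBC·CA·CA·AA·CA·AA·CA·CBC·CA·CA·AA·CA·AA·AA·AA
    A ↦ AA
    B ↦ CBC
    C ↦ CA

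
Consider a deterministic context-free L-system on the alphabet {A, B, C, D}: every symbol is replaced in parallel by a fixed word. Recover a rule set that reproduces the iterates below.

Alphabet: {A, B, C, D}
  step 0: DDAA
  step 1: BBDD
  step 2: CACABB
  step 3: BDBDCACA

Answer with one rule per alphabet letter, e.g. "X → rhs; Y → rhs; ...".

A->D, B->CA, C->B, D->B

  step 2 ⇒ step 3: CACABB ⇒ B·D·B·D·CA·CA
    A ↦ D
    B ↦ CA
    C ↦ B
  step 0 ⇒ step 1: DDAA ⇒ B·B·D·D
    D ↦ B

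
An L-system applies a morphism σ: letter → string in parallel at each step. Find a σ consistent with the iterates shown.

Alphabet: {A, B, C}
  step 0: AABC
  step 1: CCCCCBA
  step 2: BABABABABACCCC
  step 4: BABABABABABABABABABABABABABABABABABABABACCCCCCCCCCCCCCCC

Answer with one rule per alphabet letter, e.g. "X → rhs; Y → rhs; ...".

  step 1 ⇒ step 2: CCCCCBA ⇒ BA·BA·BA·BA·BA·CCC·C
    A ↦ C
    B ↦ CCC
    C ↦ BA

A->C, B->CCC, C->BA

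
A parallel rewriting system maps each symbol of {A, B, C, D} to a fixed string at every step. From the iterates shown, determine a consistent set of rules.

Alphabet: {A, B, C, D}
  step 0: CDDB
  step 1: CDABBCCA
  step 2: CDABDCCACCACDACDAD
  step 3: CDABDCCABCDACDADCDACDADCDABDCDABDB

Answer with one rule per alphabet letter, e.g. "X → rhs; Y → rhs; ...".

A->D, B->CCA, C->CDA, D->B

  step 2 ⇒ step 3: CDABDCCACCACDACDAD ⇒ CDA·B·D·CCA·B·CDA·CDA·D·CDA·CDA·D·CDA·B·D·CDA·B·D·B
    A ↦ D
    B ↦ CCA
    C ↦ CDA
    D ↦ B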